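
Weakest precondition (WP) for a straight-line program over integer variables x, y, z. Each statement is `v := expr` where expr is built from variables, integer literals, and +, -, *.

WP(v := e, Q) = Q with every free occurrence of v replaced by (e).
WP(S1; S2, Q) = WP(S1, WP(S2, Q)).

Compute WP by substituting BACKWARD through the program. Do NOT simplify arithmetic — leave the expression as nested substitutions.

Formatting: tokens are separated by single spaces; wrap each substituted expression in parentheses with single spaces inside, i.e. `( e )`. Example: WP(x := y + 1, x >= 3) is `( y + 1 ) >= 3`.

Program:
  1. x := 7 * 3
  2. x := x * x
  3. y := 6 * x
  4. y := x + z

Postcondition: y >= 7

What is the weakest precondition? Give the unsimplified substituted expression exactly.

post: y >= 7
stmt 4: y := x + z  -- replace 1 occurrence(s) of y with (x + z)
  => ( x + z ) >= 7
stmt 3: y := 6 * x  -- replace 0 occurrence(s) of y with (6 * x)
  => ( x + z ) >= 7
stmt 2: x := x * x  -- replace 1 occurrence(s) of x with (x * x)
  => ( ( x * x ) + z ) >= 7
stmt 1: x := 7 * 3  -- replace 2 occurrence(s) of x with (7 * 3)
  => ( ( ( 7 * 3 ) * ( 7 * 3 ) ) + z ) >= 7

Answer: ( ( ( 7 * 3 ) * ( 7 * 3 ) ) + z ) >= 7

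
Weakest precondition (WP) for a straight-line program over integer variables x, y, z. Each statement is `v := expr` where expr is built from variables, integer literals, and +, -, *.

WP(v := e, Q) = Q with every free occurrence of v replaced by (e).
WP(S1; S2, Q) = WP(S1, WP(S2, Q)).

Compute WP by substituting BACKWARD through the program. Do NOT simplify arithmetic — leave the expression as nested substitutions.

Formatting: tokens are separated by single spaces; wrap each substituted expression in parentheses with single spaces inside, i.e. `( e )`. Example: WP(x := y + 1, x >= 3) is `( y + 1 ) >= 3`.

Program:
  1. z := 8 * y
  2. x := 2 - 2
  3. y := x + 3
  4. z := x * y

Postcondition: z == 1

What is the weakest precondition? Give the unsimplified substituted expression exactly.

Answer: ( ( 2 - 2 ) * ( ( 2 - 2 ) + 3 ) ) == 1

Derivation:
post: z == 1
stmt 4: z := x * y  -- replace 1 occurrence(s) of z with (x * y)
  => ( x * y ) == 1
stmt 3: y := x + 3  -- replace 1 occurrence(s) of y with (x + 3)
  => ( x * ( x + 3 ) ) == 1
stmt 2: x := 2 - 2  -- replace 2 occurrence(s) of x with (2 - 2)
  => ( ( 2 - 2 ) * ( ( 2 - 2 ) + 3 ) ) == 1
stmt 1: z := 8 * y  -- replace 0 occurrence(s) of z with (8 * y)
  => ( ( 2 - 2 ) * ( ( 2 - 2 ) + 3 ) ) == 1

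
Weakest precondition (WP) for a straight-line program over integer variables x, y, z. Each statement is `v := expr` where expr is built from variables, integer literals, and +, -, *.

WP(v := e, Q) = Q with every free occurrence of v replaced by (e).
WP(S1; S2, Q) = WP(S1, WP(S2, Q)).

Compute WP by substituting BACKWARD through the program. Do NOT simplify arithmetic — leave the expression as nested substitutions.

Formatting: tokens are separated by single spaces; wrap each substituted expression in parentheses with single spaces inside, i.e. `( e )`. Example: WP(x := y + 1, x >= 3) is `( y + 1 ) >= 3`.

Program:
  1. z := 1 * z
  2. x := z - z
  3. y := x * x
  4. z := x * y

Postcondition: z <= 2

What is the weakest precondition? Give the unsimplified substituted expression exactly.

post: z <= 2
stmt 4: z := x * y  -- replace 1 occurrence(s) of z with (x * y)
  => ( x * y ) <= 2
stmt 3: y := x * x  -- replace 1 occurrence(s) of y with (x * x)
  => ( x * ( x * x ) ) <= 2
stmt 2: x := z - z  -- replace 3 occurrence(s) of x with (z - z)
  => ( ( z - z ) * ( ( z - z ) * ( z - z ) ) ) <= 2
stmt 1: z := 1 * z  -- replace 6 occurrence(s) of z with (1 * z)
  => ( ( ( 1 * z ) - ( 1 * z ) ) * ( ( ( 1 * z ) - ( 1 * z ) ) * ( ( 1 * z ) - ( 1 * z ) ) ) ) <= 2

Answer: ( ( ( 1 * z ) - ( 1 * z ) ) * ( ( ( 1 * z ) - ( 1 * z ) ) * ( ( 1 * z ) - ( 1 * z ) ) ) ) <= 2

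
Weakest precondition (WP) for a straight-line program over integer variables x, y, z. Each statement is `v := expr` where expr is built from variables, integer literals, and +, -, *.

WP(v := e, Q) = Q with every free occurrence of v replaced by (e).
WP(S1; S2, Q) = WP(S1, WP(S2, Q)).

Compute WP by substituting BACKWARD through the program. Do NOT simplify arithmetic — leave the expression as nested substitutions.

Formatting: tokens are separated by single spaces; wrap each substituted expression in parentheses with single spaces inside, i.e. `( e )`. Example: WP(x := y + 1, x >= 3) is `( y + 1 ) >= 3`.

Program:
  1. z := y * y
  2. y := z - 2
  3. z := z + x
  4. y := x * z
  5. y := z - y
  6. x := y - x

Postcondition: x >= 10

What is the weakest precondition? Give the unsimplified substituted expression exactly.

post: x >= 10
stmt 6: x := y - x  -- replace 1 occurrence(s) of x with (y - x)
  => ( y - x ) >= 10
stmt 5: y := z - y  -- replace 1 occurrence(s) of y with (z - y)
  => ( ( z - y ) - x ) >= 10
stmt 4: y := x * z  -- replace 1 occurrence(s) of y with (x * z)
  => ( ( z - ( x * z ) ) - x ) >= 10
stmt 3: z := z + x  -- replace 2 occurrence(s) of z with (z + x)
  => ( ( ( z + x ) - ( x * ( z + x ) ) ) - x ) >= 10
stmt 2: y := z - 2  -- replace 0 occurrence(s) of y with (z - 2)
  => ( ( ( z + x ) - ( x * ( z + x ) ) ) - x ) >= 10
stmt 1: z := y * y  -- replace 2 occurrence(s) of z with (y * y)
  => ( ( ( ( y * y ) + x ) - ( x * ( ( y * y ) + x ) ) ) - x ) >= 10

Answer: ( ( ( ( y * y ) + x ) - ( x * ( ( y * y ) + x ) ) ) - x ) >= 10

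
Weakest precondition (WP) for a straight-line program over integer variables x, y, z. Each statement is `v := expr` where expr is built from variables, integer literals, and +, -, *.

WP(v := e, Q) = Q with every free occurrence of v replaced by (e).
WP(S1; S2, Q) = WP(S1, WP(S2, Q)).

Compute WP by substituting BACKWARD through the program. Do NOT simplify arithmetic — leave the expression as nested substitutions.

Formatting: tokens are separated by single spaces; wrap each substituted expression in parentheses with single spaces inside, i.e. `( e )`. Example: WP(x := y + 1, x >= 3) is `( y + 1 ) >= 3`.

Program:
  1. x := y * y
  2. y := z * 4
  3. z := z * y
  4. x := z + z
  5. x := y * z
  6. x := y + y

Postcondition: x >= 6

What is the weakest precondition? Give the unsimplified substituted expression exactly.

Answer: ( ( z * 4 ) + ( z * 4 ) ) >= 6

Derivation:
post: x >= 6
stmt 6: x := y + y  -- replace 1 occurrence(s) of x with (y + y)
  => ( y + y ) >= 6
stmt 5: x := y * z  -- replace 0 occurrence(s) of x with (y * z)
  => ( y + y ) >= 6
stmt 4: x := z + z  -- replace 0 occurrence(s) of x with (z + z)
  => ( y + y ) >= 6
stmt 3: z := z * y  -- replace 0 occurrence(s) of z with (z * y)
  => ( y + y ) >= 6
stmt 2: y := z * 4  -- replace 2 occurrence(s) of y with (z * 4)
  => ( ( z * 4 ) + ( z * 4 ) ) >= 6
stmt 1: x := y * y  -- replace 0 occurrence(s) of x with (y * y)
  => ( ( z * 4 ) + ( z * 4 ) ) >= 6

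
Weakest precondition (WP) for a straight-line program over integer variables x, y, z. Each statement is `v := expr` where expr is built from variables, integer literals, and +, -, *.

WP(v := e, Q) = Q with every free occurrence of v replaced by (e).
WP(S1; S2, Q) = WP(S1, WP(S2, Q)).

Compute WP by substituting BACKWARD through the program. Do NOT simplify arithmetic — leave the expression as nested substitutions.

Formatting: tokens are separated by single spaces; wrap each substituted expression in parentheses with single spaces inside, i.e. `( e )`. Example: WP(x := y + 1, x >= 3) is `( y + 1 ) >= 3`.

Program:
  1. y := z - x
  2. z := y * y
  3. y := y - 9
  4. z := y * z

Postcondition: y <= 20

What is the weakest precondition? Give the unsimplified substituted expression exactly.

Answer: ( ( z - x ) - 9 ) <= 20

Derivation:
post: y <= 20
stmt 4: z := y * z  -- replace 0 occurrence(s) of z with (y * z)
  => y <= 20
stmt 3: y := y - 9  -- replace 1 occurrence(s) of y with (y - 9)
  => ( y - 9 ) <= 20
stmt 2: z := y * y  -- replace 0 occurrence(s) of z with (y * y)
  => ( y - 9 ) <= 20
stmt 1: y := z - x  -- replace 1 occurrence(s) of y with (z - x)
  => ( ( z - x ) - 9 ) <= 20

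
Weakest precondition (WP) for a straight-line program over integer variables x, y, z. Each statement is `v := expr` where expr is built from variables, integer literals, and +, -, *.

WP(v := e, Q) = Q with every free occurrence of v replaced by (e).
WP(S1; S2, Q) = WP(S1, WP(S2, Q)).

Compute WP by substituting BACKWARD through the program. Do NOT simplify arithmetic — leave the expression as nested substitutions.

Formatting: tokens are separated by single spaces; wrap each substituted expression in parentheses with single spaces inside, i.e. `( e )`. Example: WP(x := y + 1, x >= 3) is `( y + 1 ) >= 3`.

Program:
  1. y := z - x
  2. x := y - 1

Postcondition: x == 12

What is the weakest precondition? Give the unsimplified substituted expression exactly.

Answer: ( ( z - x ) - 1 ) == 12

Derivation:
post: x == 12
stmt 2: x := y - 1  -- replace 1 occurrence(s) of x with (y - 1)
  => ( y - 1 ) == 12
stmt 1: y := z - x  -- replace 1 occurrence(s) of y with (z - x)
  => ( ( z - x ) - 1 ) == 12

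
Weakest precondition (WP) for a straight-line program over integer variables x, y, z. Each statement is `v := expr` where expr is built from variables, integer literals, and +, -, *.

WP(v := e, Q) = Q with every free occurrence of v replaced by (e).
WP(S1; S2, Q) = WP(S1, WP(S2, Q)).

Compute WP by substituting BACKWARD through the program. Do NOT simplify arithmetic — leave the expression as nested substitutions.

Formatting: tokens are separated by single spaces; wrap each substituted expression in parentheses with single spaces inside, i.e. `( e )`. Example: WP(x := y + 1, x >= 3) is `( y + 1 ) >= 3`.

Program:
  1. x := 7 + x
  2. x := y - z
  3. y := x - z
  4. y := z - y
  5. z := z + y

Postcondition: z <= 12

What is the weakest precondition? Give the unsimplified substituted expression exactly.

Answer: ( z + ( z - ( ( y - z ) - z ) ) ) <= 12

Derivation:
post: z <= 12
stmt 5: z := z + y  -- replace 1 occurrence(s) of z with (z + y)
  => ( z + y ) <= 12
stmt 4: y := z - y  -- replace 1 occurrence(s) of y with (z - y)
  => ( z + ( z - y ) ) <= 12
stmt 3: y := x - z  -- replace 1 occurrence(s) of y with (x - z)
  => ( z + ( z - ( x - z ) ) ) <= 12
stmt 2: x := y - z  -- replace 1 occurrence(s) of x with (y - z)
  => ( z + ( z - ( ( y - z ) - z ) ) ) <= 12
stmt 1: x := 7 + x  -- replace 0 occurrence(s) of x with (7 + x)
  => ( z + ( z - ( ( y - z ) - z ) ) ) <= 12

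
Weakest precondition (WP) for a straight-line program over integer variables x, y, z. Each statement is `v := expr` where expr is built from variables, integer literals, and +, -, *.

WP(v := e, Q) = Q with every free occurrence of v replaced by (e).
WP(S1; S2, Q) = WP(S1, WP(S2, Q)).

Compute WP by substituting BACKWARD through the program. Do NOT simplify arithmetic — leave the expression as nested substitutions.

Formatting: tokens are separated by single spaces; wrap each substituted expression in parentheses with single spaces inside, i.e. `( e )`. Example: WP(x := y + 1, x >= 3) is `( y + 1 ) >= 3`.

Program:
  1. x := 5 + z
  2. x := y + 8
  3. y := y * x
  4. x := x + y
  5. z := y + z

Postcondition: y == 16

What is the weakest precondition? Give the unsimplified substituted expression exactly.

post: y == 16
stmt 5: z := y + z  -- replace 0 occurrence(s) of z with (y + z)
  => y == 16
stmt 4: x := x + y  -- replace 0 occurrence(s) of x with (x + y)
  => y == 16
stmt 3: y := y * x  -- replace 1 occurrence(s) of y with (y * x)
  => ( y * x ) == 16
stmt 2: x := y + 8  -- replace 1 occurrence(s) of x with (y + 8)
  => ( y * ( y + 8 ) ) == 16
stmt 1: x := 5 + z  -- replace 0 occurrence(s) of x with (5 + z)
  => ( y * ( y + 8 ) ) == 16

Answer: ( y * ( y + 8 ) ) == 16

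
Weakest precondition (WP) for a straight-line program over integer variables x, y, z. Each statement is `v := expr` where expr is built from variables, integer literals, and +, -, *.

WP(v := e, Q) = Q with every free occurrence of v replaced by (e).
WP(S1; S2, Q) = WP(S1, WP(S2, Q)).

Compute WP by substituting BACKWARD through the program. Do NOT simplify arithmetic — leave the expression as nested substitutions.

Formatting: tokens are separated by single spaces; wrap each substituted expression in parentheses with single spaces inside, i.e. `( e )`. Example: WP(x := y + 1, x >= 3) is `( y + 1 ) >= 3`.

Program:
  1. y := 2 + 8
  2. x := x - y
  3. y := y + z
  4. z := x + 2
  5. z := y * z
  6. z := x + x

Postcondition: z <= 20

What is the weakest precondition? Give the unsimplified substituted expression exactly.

post: z <= 20
stmt 6: z := x + x  -- replace 1 occurrence(s) of z with (x + x)
  => ( x + x ) <= 20
stmt 5: z := y * z  -- replace 0 occurrence(s) of z with (y * z)
  => ( x + x ) <= 20
stmt 4: z := x + 2  -- replace 0 occurrence(s) of z with (x + 2)
  => ( x + x ) <= 20
stmt 3: y := y + z  -- replace 0 occurrence(s) of y with (y + z)
  => ( x + x ) <= 20
stmt 2: x := x - y  -- replace 2 occurrence(s) of x with (x - y)
  => ( ( x - y ) + ( x - y ) ) <= 20
stmt 1: y := 2 + 8  -- replace 2 occurrence(s) of y with (2 + 8)
  => ( ( x - ( 2 + 8 ) ) + ( x - ( 2 + 8 ) ) ) <= 20

Answer: ( ( x - ( 2 + 8 ) ) + ( x - ( 2 + 8 ) ) ) <= 20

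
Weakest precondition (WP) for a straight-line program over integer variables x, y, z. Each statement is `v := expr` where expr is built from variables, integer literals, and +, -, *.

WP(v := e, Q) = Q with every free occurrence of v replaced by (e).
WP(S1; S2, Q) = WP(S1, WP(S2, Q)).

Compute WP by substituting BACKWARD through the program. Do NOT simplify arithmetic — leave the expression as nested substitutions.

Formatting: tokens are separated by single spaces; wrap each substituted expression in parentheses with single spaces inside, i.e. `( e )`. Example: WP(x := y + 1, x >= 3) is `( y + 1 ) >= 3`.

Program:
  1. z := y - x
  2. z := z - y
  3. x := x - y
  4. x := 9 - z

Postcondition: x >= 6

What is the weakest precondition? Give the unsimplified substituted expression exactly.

post: x >= 6
stmt 4: x := 9 - z  -- replace 1 occurrence(s) of x with (9 - z)
  => ( 9 - z ) >= 6
stmt 3: x := x - y  -- replace 0 occurrence(s) of x with (x - y)
  => ( 9 - z ) >= 6
stmt 2: z := z - y  -- replace 1 occurrence(s) of z with (z - y)
  => ( 9 - ( z - y ) ) >= 6
stmt 1: z := y - x  -- replace 1 occurrence(s) of z with (y - x)
  => ( 9 - ( ( y - x ) - y ) ) >= 6

Answer: ( 9 - ( ( y - x ) - y ) ) >= 6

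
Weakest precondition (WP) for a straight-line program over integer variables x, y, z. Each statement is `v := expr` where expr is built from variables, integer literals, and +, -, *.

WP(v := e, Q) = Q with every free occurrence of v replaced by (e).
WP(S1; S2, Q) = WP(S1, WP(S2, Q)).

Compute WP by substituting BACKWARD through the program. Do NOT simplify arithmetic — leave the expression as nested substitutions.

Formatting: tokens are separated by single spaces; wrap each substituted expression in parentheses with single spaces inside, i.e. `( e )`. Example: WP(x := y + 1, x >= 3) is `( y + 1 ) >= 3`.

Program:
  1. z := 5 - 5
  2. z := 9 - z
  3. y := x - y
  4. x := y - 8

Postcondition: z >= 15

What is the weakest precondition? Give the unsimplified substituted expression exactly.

Answer: ( 9 - ( 5 - 5 ) ) >= 15

Derivation:
post: z >= 15
stmt 4: x := y - 8  -- replace 0 occurrence(s) of x with (y - 8)
  => z >= 15
stmt 3: y := x - y  -- replace 0 occurrence(s) of y with (x - y)
  => z >= 15
stmt 2: z := 9 - z  -- replace 1 occurrence(s) of z with (9 - z)
  => ( 9 - z ) >= 15
stmt 1: z := 5 - 5  -- replace 1 occurrence(s) of z with (5 - 5)
  => ( 9 - ( 5 - 5 ) ) >= 15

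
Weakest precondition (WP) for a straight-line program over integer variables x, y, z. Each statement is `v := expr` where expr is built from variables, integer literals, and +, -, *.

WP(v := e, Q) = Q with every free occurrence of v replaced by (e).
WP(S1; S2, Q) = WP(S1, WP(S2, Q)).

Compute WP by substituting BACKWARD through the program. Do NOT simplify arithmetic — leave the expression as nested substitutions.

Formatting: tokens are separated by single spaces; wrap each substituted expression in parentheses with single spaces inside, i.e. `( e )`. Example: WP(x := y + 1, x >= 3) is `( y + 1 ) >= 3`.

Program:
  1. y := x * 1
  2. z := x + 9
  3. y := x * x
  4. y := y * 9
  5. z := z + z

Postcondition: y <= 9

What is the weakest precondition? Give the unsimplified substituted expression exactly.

Answer: ( ( x * x ) * 9 ) <= 9

Derivation:
post: y <= 9
stmt 5: z := z + z  -- replace 0 occurrence(s) of z with (z + z)
  => y <= 9
stmt 4: y := y * 9  -- replace 1 occurrence(s) of y with (y * 9)
  => ( y * 9 ) <= 9
stmt 3: y := x * x  -- replace 1 occurrence(s) of y with (x * x)
  => ( ( x * x ) * 9 ) <= 9
stmt 2: z := x + 9  -- replace 0 occurrence(s) of z with (x + 9)
  => ( ( x * x ) * 9 ) <= 9
stmt 1: y := x * 1  -- replace 0 occurrence(s) of y with (x * 1)
  => ( ( x * x ) * 9 ) <= 9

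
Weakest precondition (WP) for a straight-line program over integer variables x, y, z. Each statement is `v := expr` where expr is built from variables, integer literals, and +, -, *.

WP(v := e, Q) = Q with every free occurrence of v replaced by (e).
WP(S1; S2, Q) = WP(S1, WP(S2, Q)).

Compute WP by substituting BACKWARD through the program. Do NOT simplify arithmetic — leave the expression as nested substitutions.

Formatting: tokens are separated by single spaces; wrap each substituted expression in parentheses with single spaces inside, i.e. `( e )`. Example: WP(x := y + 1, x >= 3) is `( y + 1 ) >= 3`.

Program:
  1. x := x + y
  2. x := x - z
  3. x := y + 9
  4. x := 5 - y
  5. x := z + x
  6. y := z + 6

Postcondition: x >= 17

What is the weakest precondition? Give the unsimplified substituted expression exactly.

post: x >= 17
stmt 6: y := z + 6  -- replace 0 occurrence(s) of y with (z + 6)
  => x >= 17
stmt 5: x := z + x  -- replace 1 occurrence(s) of x with (z + x)
  => ( z + x ) >= 17
stmt 4: x := 5 - y  -- replace 1 occurrence(s) of x with (5 - y)
  => ( z + ( 5 - y ) ) >= 17
stmt 3: x := y + 9  -- replace 0 occurrence(s) of x with (y + 9)
  => ( z + ( 5 - y ) ) >= 17
stmt 2: x := x - z  -- replace 0 occurrence(s) of x with (x - z)
  => ( z + ( 5 - y ) ) >= 17
stmt 1: x := x + y  -- replace 0 occurrence(s) of x with (x + y)
  => ( z + ( 5 - y ) ) >= 17

Answer: ( z + ( 5 - y ) ) >= 17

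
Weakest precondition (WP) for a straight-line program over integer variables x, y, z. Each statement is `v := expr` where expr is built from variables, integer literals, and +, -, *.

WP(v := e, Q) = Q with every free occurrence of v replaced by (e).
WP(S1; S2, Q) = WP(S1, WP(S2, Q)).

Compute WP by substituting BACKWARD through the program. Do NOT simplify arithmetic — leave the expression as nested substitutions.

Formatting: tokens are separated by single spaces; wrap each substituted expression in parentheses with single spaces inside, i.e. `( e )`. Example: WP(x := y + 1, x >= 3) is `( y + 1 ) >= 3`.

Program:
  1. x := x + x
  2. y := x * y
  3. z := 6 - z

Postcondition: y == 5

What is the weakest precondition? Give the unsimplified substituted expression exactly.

Answer: ( ( x + x ) * y ) == 5

Derivation:
post: y == 5
stmt 3: z := 6 - z  -- replace 0 occurrence(s) of z with (6 - z)
  => y == 5
stmt 2: y := x * y  -- replace 1 occurrence(s) of y with (x * y)
  => ( x * y ) == 5
stmt 1: x := x + x  -- replace 1 occurrence(s) of x with (x + x)
  => ( ( x + x ) * y ) == 5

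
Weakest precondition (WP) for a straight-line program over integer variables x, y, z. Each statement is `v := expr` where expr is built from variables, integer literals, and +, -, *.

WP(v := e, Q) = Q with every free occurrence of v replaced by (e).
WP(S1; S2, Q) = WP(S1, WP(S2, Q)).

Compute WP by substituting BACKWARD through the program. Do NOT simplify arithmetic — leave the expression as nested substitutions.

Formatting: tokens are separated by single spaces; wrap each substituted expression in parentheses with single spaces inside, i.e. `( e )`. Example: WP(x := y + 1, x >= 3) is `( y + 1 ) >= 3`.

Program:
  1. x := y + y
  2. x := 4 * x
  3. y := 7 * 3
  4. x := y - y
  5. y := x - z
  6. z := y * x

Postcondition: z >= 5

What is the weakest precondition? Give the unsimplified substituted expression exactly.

post: z >= 5
stmt 6: z := y * x  -- replace 1 occurrence(s) of z with (y * x)
  => ( y * x ) >= 5
stmt 5: y := x - z  -- replace 1 occurrence(s) of y with (x - z)
  => ( ( x - z ) * x ) >= 5
stmt 4: x := y - y  -- replace 2 occurrence(s) of x with (y - y)
  => ( ( ( y - y ) - z ) * ( y - y ) ) >= 5
stmt 3: y := 7 * 3  -- replace 4 occurrence(s) of y with (7 * 3)
  => ( ( ( ( 7 * 3 ) - ( 7 * 3 ) ) - z ) * ( ( 7 * 3 ) - ( 7 * 3 ) ) ) >= 5
stmt 2: x := 4 * x  -- replace 0 occurrence(s) of x with (4 * x)
  => ( ( ( ( 7 * 3 ) - ( 7 * 3 ) ) - z ) * ( ( 7 * 3 ) - ( 7 * 3 ) ) ) >= 5
stmt 1: x := y + y  -- replace 0 occurrence(s) of x with (y + y)
  => ( ( ( ( 7 * 3 ) - ( 7 * 3 ) ) - z ) * ( ( 7 * 3 ) - ( 7 * 3 ) ) ) >= 5

Answer: ( ( ( ( 7 * 3 ) - ( 7 * 3 ) ) - z ) * ( ( 7 * 3 ) - ( 7 * 3 ) ) ) >= 5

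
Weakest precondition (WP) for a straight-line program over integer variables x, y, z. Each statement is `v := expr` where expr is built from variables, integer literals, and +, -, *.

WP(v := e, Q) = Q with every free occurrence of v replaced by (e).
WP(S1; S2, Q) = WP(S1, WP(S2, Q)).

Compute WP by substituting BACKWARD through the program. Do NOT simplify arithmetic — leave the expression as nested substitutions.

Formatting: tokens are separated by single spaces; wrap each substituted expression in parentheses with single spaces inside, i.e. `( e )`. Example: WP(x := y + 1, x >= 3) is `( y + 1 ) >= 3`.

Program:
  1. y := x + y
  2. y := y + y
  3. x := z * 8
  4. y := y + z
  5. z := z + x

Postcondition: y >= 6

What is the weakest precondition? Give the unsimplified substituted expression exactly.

Answer: ( ( ( x + y ) + ( x + y ) ) + z ) >= 6

Derivation:
post: y >= 6
stmt 5: z := z + x  -- replace 0 occurrence(s) of z with (z + x)
  => y >= 6
stmt 4: y := y + z  -- replace 1 occurrence(s) of y with (y + z)
  => ( y + z ) >= 6
stmt 3: x := z * 8  -- replace 0 occurrence(s) of x with (z * 8)
  => ( y + z ) >= 6
stmt 2: y := y + y  -- replace 1 occurrence(s) of y with (y + y)
  => ( ( y + y ) + z ) >= 6
stmt 1: y := x + y  -- replace 2 occurrence(s) of y with (x + y)
  => ( ( ( x + y ) + ( x + y ) ) + z ) >= 6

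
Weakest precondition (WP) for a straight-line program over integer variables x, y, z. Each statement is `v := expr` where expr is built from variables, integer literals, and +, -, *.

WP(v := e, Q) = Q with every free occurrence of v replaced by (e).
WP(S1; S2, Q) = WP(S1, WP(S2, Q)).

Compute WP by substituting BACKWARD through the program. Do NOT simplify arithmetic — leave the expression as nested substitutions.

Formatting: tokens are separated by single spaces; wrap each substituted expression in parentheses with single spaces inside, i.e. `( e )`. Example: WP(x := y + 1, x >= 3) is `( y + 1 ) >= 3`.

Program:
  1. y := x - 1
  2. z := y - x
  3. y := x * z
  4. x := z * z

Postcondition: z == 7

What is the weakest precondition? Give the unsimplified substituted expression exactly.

post: z == 7
stmt 4: x := z * z  -- replace 0 occurrence(s) of x with (z * z)
  => z == 7
stmt 3: y := x * z  -- replace 0 occurrence(s) of y with (x * z)
  => z == 7
stmt 2: z := y - x  -- replace 1 occurrence(s) of z with (y - x)
  => ( y - x ) == 7
stmt 1: y := x - 1  -- replace 1 occurrence(s) of y with (x - 1)
  => ( ( x - 1 ) - x ) == 7

Answer: ( ( x - 1 ) - x ) == 7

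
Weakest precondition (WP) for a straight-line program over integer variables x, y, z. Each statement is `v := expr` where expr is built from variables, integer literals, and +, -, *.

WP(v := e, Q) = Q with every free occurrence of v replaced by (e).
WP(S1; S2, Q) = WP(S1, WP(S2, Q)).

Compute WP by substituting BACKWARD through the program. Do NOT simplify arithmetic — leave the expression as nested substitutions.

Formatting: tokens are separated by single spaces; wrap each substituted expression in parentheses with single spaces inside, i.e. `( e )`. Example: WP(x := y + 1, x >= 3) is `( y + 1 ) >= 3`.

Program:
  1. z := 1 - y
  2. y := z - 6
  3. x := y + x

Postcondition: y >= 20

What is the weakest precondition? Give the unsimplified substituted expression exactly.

post: y >= 20
stmt 3: x := y + x  -- replace 0 occurrence(s) of x with (y + x)
  => y >= 20
stmt 2: y := z - 6  -- replace 1 occurrence(s) of y with (z - 6)
  => ( z - 6 ) >= 20
stmt 1: z := 1 - y  -- replace 1 occurrence(s) of z with (1 - y)
  => ( ( 1 - y ) - 6 ) >= 20

Answer: ( ( 1 - y ) - 6 ) >= 20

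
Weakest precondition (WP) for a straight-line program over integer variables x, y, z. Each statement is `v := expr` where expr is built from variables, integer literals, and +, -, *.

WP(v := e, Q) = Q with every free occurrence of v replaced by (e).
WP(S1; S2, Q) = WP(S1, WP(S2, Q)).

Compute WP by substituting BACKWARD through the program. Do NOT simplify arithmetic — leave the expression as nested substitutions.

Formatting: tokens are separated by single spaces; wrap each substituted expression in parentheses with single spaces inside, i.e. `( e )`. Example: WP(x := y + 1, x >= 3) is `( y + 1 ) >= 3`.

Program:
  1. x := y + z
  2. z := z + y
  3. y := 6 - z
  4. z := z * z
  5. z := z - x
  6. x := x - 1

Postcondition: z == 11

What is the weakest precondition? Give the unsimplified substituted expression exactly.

post: z == 11
stmt 6: x := x - 1  -- replace 0 occurrence(s) of x with (x - 1)
  => z == 11
stmt 5: z := z - x  -- replace 1 occurrence(s) of z with (z - x)
  => ( z - x ) == 11
stmt 4: z := z * z  -- replace 1 occurrence(s) of z with (z * z)
  => ( ( z * z ) - x ) == 11
stmt 3: y := 6 - z  -- replace 0 occurrence(s) of y with (6 - z)
  => ( ( z * z ) - x ) == 11
stmt 2: z := z + y  -- replace 2 occurrence(s) of z with (z + y)
  => ( ( ( z + y ) * ( z + y ) ) - x ) == 11
stmt 1: x := y + z  -- replace 1 occurrence(s) of x with (y + z)
  => ( ( ( z + y ) * ( z + y ) ) - ( y + z ) ) == 11

Answer: ( ( ( z + y ) * ( z + y ) ) - ( y + z ) ) == 11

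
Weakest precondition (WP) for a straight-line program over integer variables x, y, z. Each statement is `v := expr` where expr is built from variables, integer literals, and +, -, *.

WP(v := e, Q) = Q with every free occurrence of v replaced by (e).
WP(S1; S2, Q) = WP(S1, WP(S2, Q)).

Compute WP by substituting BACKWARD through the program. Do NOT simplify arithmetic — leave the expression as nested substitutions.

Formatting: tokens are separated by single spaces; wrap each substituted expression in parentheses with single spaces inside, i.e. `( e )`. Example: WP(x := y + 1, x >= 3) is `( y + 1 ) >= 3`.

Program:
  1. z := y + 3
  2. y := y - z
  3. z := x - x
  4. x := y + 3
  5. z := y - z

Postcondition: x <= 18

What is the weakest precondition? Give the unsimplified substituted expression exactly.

post: x <= 18
stmt 5: z := y - z  -- replace 0 occurrence(s) of z with (y - z)
  => x <= 18
stmt 4: x := y + 3  -- replace 1 occurrence(s) of x with (y + 3)
  => ( y + 3 ) <= 18
stmt 3: z := x - x  -- replace 0 occurrence(s) of z with (x - x)
  => ( y + 3 ) <= 18
stmt 2: y := y - z  -- replace 1 occurrence(s) of y with (y - z)
  => ( ( y - z ) + 3 ) <= 18
stmt 1: z := y + 3  -- replace 1 occurrence(s) of z with (y + 3)
  => ( ( y - ( y + 3 ) ) + 3 ) <= 18

Answer: ( ( y - ( y + 3 ) ) + 3 ) <= 18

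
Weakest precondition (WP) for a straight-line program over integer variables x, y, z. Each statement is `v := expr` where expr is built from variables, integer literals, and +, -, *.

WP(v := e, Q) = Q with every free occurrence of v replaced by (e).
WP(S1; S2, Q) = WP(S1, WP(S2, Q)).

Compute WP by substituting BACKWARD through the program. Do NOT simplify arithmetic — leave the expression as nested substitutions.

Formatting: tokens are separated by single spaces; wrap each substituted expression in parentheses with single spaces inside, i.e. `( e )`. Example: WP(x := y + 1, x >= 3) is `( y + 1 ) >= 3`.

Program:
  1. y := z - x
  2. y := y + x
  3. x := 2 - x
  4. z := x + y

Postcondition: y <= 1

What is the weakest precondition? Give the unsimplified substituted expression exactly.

post: y <= 1
stmt 4: z := x + y  -- replace 0 occurrence(s) of z with (x + y)
  => y <= 1
stmt 3: x := 2 - x  -- replace 0 occurrence(s) of x with (2 - x)
  => y <= 1
stmt 2: y := y + x  -- replace 1 occurrence(s) of y with (y + x)
  => ( y + x ) <= 1
stmt 1: y := z - x  -- replace 1 occurrence(s) of y with (z - x)
  => ( ( z - x ) + x ) <= 1

Answer: ( ( z - x ) + x ) <= 1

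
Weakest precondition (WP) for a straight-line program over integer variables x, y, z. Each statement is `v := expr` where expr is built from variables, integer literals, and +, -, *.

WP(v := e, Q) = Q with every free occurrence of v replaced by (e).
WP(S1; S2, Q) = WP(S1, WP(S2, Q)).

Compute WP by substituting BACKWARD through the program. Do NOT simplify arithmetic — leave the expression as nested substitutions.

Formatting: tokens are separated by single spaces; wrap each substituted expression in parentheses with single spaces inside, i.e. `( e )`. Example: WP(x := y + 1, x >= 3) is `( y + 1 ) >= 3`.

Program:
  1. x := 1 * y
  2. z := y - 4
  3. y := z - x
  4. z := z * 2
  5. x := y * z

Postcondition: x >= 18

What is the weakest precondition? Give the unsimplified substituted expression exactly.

Answer: ( ( ( y - 4 ) - ( 1 * y ) ) * ( ( y - 4 ) * 2 ) ) >= 18

Derivation:
post: x >= 18
stmt 5: x := y * z  -- replace 1 occurrence(s) of x with (y * z)
  => ( y * z ) >= 18
stmt 4: z := z * 2  -- replace 1 occurrence(s) of z with (z * 2)
  => ( y * ( z * 2 ) ) >= 18
stmt 3: y := z - x  -- replace 1 occurrence(s) of y with (z - x)
  => ( ( z - x ) * ( z * 2 ) ) >= 18
stmt 2: z := y - 4  -- replace 2 occurrence(s) of z with (y - 4)
  => ( ( ( y - 4 ) - x ) * ( ( y - 4 ) * 2 ) ) >= 18
stmt 1: x := 1 * y  -- replace 1 occurrence(s) of x with (1 * y)
  => ( ( ( y - 4 ) - ( 1 * y ) ) * ( ( y - 4 ) * 2 ) ) >= 18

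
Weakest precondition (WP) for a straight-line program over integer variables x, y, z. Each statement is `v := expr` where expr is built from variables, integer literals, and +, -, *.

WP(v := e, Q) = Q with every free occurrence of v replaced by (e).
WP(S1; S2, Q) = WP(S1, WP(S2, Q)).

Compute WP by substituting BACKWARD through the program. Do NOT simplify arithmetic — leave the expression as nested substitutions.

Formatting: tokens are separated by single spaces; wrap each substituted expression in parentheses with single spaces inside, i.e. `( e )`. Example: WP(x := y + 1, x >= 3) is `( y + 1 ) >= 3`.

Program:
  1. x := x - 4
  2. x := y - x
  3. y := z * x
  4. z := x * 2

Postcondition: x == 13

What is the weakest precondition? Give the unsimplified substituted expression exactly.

Answer: ( y - ( x - 4 ) ) == 13

Derivation:
post: x == 13
stmt 4: z := x * 2  -- replace 0 occurrence(s) of z with (x * 2)
  => x == 13
stmt 3: y := z * x  -- replace 0 occurrence(s) of y with (z * x)
  => x == 13
stmt 2: x := y - x  -- replace 1 occurrence(s) of x with (y - x)
  => ( y - x ) == 13
stmt 1: x := x - 4  -- replace 1 occurrence(s) of x with (x - 4)
  => ( y - ( x - 4 ) ) == 13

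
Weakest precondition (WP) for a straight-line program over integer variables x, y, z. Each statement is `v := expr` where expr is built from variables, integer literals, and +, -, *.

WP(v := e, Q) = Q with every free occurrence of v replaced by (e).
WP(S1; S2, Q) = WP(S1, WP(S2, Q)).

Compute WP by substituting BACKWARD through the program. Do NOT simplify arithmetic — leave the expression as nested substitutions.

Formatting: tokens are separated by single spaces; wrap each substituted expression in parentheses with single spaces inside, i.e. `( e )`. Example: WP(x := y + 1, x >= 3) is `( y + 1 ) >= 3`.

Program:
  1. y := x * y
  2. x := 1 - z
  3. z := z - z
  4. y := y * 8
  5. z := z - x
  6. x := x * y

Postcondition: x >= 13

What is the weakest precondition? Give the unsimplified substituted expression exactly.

Answer: ( ( 1 - z ) * ( ( x * y ) * 8 ) ) >= 13

Derivation:
post: x >= 13
stmt 6: x := x * y  -- replace 1 occurrence(s) of x with (x * y)
  => ( x * y ) >= 13
stmt 5: z := z - x  -- replace 0 occurrence(s) of z with (z - x)
  => ( x * y ) >= 13
stmt 4: y := y * 8  -- replace 1 occurrence(s) of y with (y * 8)
  => ( x * ( y * 8 ) ) >= 13
stmt 3: z := z - z  -- replace 0 occurrence(s) of z with (z - z)
  => ( x * ( y * 8 ) ) >= 13
stmt 2: x := 1 - z  -- replace 1 occurrence(s) of x with (1 - z)
  => ( ( 1 - z ) * ( y * 8 ) ) >= 13
stmt 1: y := x * y  -- replace 1 occurrence(s) of y with (x * y)
  => ( ( 1 - z ) * ( ( x * y ) * 8 ) ) >= 13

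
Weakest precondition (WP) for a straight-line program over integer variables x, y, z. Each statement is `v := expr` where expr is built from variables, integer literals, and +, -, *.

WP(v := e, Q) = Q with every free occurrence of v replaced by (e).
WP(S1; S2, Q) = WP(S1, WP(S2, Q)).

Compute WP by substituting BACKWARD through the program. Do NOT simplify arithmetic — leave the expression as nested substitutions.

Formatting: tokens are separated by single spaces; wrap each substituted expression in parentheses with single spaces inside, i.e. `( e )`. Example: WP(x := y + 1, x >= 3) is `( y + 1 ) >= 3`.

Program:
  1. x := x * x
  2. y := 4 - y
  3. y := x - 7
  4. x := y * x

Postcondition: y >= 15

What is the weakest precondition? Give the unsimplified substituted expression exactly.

Answer: ( ( x * x ) - 7 ) >= 15

Derivation:
post: y >= 15
stmt 4: x := y * x  -- replace 0 occurrence(s) of x with (y * x)
  => y >= 15
stmt 3: y := x - 7  -- replace 1 occurrence(s) of y with (x - 7)
  => ( x - 7 ) >= 15
stmt 2: y := 4 - y  -- replace 0 occurrence(s) of y with (4 - y)
  => ( x - 7 ) >= 15
stmt 1: x := x * x  -- replace 1 occurrence(s) of x with (x * x)
  => ( ( x * x ) - 7 ) >= 15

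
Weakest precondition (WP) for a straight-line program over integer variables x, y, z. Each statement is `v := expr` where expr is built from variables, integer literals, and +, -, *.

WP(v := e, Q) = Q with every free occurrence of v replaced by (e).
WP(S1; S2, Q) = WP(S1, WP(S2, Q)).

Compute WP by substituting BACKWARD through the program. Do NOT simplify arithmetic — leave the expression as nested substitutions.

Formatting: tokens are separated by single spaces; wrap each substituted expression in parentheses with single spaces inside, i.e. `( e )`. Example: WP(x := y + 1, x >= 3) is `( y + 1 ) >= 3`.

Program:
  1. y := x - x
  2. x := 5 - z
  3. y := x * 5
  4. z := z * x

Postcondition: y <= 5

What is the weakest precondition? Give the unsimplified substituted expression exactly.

post: y <= 5
stmt 4: z := z * x  -- replace 0 occurrence(s) of z with (z * x)
  => y <= 5
stmt 3: y := x * 5  -- replace 1 occurrence(s) of y with (x * 5)
  => ( x * 5 ) <= 5
stmt 2: x := 5 - z  -- replace 1 occurrence(s) of x with (5 - z)
  => ( ( 5 - z ) * 5 ) <= 5
stmt 1: y := x - x  -- replace 0 occurrence(s) of y with (x - x)
  => ( ( 5 - z ) * 5 ) <= 5

Answer: ( ( 5 - z ) * 5 ) <= 5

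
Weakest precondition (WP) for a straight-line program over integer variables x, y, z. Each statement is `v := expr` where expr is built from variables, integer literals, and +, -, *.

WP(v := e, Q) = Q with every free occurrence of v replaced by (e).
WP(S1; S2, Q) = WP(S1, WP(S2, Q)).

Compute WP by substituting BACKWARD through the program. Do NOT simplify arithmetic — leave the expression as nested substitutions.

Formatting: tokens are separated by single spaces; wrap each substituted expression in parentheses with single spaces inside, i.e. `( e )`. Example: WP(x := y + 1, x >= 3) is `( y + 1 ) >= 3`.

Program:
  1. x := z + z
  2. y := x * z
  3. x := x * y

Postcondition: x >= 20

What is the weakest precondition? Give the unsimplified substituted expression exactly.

Answer: ( ( z + z ) * ( ( z + z ) * z ) ) >= 20

Derivation:
post: x >= 20
stmt 3: x := x * y  -- replace 1 occurrence(s) of x with (x * y)
  => ( x * y ) >= 20
stmt 2: y := x * z  -- replace 1 occurrence(s) of y with (x * z)
  => ( x * ( x * z ) ) >= 20
stmt 1: x := z + z  -- replace 2 occurrence(s) of x with (z + z)
  => ( ( z + z ) * ( ( z + z ) * z ) ) >= 20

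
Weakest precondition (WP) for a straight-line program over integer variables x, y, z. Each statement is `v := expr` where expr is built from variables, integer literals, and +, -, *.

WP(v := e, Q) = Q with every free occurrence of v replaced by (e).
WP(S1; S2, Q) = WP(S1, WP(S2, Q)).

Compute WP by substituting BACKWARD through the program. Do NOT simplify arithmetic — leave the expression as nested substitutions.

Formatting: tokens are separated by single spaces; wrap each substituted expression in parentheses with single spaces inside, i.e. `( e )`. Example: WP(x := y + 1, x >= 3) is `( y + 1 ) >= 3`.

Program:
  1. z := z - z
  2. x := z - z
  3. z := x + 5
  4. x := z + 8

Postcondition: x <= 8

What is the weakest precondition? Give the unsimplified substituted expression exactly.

Answer: ( ( ( ( z - z ) - ( z - z ) ) + 5 ) + 8 ) <= 8

Derivation:
post: x <= 8
stmt 4: x := z + 8  -- replace 1 occurrence(s) of x with (z + 8)
  => ( z + 8 ) <= 8
stmt 3: z := x + 5  -- replace 1 occurrence(s) of z with (x + 5)
  => ( ( x + 5 ) + 8 ) <= 8
stmt 2: x := z - z  -- replace 1 occurrence(s) of x with (z - z)
  => ( ( ( z - z ) + 5 ) + 8 ) <= 8
stmt 1: z := z - z  -- replace 2 occurrence(s) of z with (z - z)
  => ( ( ( ( z - z ) - ( z - z ) ) + 5 ) + 8 ) <= 8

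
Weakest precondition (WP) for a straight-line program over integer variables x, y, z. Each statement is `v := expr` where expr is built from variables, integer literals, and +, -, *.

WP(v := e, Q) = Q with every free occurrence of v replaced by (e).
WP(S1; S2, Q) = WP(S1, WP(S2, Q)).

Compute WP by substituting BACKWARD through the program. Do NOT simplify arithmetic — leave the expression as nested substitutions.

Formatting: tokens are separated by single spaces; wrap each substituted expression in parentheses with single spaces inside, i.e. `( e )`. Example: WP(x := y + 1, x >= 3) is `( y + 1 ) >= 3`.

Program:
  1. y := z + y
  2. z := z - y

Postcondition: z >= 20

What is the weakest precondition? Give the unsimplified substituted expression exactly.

post: z >= 20
stmt 2: z := z - y  -- replace 1 occurrence(s) of z with (z - y)
  => ( z - y ) >= 20
stmt 1: y := z + y  -- replace 1 occurrence(s) of y with (z + y)
  => ( z - ( z + y ) ) >= 20

Answer: ( z - ( z + y ) ) >= 20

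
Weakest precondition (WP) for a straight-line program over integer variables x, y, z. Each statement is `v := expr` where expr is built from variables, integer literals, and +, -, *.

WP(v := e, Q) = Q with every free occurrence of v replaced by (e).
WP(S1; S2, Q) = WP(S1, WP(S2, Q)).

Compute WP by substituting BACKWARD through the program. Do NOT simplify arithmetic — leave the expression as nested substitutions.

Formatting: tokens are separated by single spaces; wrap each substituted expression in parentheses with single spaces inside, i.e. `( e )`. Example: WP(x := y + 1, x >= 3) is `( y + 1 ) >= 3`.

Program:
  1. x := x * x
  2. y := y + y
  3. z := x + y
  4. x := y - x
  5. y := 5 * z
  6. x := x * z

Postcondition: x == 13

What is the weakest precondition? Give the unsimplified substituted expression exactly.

Answer: ( ( ( y + y ) - ( x * x ) ) * ( ( x * x ) + ( y + y ) ) ) == 13

Derivation:
post: x == 13
stmt 6: x := x * z  -- replace 1 occurrence(s) of x with (x * z)
  => ( x * z ) == 13
stmt 5: y := 5 * z  -- replace 0 occurrence(s) of y with (5 * z)
  => ( x * z ) == 13
stmt 4: x := y - x  -- replace 1 occurrence(s) of x with (y - x)
  => ( ( y - x ) * z ) == 13
stmt 3: z := x + y  -- replace 1 occurrence(s) of z with (x + y)
  => ( ( y - x ) * ( x + y ) ) == 13
stmt 2: y := y + y  -- replace 2 occurrence(s) of y with (y + y)
  => ( ( ( y + y ) - x ) * ( x + ( y + y ) ) ) == 13
stmt 1: x := x * x  -- replace 2 occurrence(s) of x with (x * x)
  => ( ( ( y + y ) - ( x * x ) ) * ( ( x * x ) + ( y + y ) ) ) == 13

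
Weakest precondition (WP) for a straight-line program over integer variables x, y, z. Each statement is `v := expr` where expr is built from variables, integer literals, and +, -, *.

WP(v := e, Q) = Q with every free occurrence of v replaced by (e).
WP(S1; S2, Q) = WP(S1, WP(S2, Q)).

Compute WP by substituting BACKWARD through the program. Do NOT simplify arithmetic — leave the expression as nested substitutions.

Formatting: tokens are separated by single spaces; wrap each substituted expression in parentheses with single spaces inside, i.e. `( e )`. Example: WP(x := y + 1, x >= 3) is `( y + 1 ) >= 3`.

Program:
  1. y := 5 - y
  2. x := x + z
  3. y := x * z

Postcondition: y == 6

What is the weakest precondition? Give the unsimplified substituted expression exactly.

post: y == 6
stmt 3: y := x * z  -- replace 1 occurrence(s) of y with (x * z)
  => ( x * z ) == 6
stmt 2: x := x + z  -- replace 1 occurrence(s) of x with (x + z)
  => ( ( x + z ) * z ) == 6
stmt 1: y := 5 - y  -- replace 0 occurrence(s) of y with (5 - y)
  => ( ( x + z ) * z ) == 6

Answer: ( ( x + z ) * z ) == 6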